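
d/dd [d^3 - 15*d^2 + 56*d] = 3*d^2 - 30*d + 56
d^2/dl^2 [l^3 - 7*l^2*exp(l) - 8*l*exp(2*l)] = -7*l^2*exp(l) - 32*l*exp(2*l) - 28*l*exp(l) + 6*l - 32*exp(2*l) - 14*exp(l)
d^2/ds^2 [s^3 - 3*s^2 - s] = 6*s - 6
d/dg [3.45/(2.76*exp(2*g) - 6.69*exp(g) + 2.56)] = (23.0805 - 19.044*exp(g))*exp(g)/(2.76*exp(2*g) - 6.69*exp(g) + 2.56)^2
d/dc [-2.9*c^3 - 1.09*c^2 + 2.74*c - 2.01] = -8.7*c^2 - 2.18*c + 2.74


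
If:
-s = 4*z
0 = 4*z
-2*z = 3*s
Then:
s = 0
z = 0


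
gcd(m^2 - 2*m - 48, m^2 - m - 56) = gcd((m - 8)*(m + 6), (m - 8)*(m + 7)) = m - 8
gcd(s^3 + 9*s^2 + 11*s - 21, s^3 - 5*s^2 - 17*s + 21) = s^2 + 2*s - 3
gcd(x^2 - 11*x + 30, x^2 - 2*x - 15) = x - 5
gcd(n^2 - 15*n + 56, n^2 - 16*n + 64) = n - 8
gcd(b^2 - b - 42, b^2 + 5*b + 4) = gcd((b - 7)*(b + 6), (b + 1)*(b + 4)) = 1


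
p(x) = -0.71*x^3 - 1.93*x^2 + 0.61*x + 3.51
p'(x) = -2.13*x^2 - 3.86*x + 0.61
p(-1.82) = 0.29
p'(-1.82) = 0.58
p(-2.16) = 0.34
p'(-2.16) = -0.99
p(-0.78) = 2.20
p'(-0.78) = 2.32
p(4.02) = -71.35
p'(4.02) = -49.33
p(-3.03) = 3.69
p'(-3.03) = -7.25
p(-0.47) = 2.87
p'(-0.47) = 1.95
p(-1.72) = 0.36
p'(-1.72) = 0.95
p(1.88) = -6.88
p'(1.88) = -14.18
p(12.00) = -1493.97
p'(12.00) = -352.43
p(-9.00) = 359.28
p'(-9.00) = -137.18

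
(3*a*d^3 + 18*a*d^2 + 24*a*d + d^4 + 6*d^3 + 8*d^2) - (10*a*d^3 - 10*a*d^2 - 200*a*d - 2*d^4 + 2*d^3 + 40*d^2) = -7*a*d^3 + 28*a*d^2 + 224*a*d + 3*d^4 + 4*d^3 - 32*d^2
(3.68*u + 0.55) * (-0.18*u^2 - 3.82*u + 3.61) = -0.6624*u^3 - 14.1566*u^2 + 11.1838*u + 1.9855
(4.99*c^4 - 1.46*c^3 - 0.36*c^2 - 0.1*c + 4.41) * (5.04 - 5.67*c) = -28.2933*c^5 + 33.4278*c^4 - 5.3172*c^3 - 1.2474*c^2 - 25.5087*c + 22.2264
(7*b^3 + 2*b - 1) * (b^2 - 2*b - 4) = 7*b^5 - 14*b^4 - 26*b^3 - 5*b^2 - 6*b + 4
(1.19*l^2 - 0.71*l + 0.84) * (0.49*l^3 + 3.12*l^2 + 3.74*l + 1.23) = 0.5831*l^5 + 3.3649*l^4 + 2.647*l^3 + 1.4291*l^2 + 2.2683*l + 1.0332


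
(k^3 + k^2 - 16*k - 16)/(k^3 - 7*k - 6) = (k^2 - 16)/(k^2 - k - 6)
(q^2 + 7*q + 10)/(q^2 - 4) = (q + 5)/(q - 2)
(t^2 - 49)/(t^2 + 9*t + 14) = (t - 7)/(t + 2)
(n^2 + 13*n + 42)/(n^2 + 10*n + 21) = (n + 6)/(n + 3)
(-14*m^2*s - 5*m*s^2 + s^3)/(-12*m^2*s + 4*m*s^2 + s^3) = (-14*m^2 - 5*m*s + s^2)/(-12*m^2 + 4*m*s + s^2)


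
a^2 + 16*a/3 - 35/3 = (a - 5/3)*(a + 7)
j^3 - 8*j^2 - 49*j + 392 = (j - 8)*(j - 7)*(j + 7)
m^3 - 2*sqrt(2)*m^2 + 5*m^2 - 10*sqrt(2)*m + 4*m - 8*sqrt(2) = (m + 1)*(m + 4)*(m - 2*sqrt(2))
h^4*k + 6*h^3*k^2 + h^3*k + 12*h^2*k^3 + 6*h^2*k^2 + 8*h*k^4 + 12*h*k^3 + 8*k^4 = (h + 2*k)^3*(h*k + k)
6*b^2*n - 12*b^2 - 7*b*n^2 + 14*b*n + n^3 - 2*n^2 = (-6*b + n)*(-b + n)*(n - 2)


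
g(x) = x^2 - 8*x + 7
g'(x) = 2*x - 8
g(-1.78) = 24.41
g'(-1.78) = -11.56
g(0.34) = 4.40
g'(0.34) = -7.32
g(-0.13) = 8.06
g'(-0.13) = -8.26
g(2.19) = -5.72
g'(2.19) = -3.62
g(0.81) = 1.18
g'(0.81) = -6.38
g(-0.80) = 14.04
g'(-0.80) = -9.60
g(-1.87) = 25.46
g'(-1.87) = -11.74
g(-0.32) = 9.66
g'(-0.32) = -8.64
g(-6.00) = 91.00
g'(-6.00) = -20.00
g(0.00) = 7.00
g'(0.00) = -8.00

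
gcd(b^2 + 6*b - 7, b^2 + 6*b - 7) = b^2 + 6*b - 7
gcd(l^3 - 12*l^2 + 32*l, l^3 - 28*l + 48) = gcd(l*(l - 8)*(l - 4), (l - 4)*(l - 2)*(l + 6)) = l - 4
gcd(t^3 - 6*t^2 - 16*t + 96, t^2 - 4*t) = t - 4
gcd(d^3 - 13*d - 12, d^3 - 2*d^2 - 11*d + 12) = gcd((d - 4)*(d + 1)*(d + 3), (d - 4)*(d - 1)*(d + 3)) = d^2 - d - 12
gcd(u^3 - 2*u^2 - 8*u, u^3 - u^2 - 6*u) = u^2 + 2*u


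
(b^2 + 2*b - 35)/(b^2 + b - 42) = (b - 5)/(b - 6)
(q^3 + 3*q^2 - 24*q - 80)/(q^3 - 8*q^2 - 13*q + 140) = (q + 4)/(q - 7)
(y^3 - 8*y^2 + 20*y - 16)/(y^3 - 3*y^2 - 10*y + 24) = (y - 2)/(y + 3)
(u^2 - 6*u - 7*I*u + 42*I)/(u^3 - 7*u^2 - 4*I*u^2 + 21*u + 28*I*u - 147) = (u - 6)/(u^2 + u*(-7 + 3*I) - 21*I)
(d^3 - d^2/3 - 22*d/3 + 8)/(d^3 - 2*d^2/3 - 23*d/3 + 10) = (3*d - 4)/(3*d - 5)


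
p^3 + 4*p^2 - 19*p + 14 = (p - 2)*(p - 1)*(p + 7)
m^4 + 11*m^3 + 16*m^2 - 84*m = m*(m - 2)*(m + 6)*(m + 7)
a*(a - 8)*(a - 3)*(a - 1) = a^4 - 12*a^3 + 35*a^2 - 24*a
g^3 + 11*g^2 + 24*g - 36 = (g - 1)*(g + 6)^2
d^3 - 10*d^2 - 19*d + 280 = (d - 8)*(d - 7)*(d + 5)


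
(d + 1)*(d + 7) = d^2 + 8*d + 7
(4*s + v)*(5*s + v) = 20*s^2 + 9*s*v + v^2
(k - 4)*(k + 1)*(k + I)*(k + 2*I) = k^4 - 3*k^3 + 3*I*k^3 - 6*k^2 - 9*I*k^2 + 6*k - 12*I*k + 8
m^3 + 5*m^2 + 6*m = m*(m + 2)*(m + 3)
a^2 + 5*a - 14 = (a - 2)*(a + 7)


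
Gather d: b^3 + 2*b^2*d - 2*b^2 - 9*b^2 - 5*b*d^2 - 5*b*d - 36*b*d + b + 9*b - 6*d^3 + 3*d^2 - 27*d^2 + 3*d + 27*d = b^3 - 11*b^2 + 10*b - 6*d^3 + d^2*(-5*b - 24) + d*(2*b^2 - 41*b + 30)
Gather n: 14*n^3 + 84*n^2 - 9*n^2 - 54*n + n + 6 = 14*n^3 + 75*n^2 - 53*n + 6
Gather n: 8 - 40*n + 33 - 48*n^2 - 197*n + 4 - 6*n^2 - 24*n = -54*n^2 - 261*n + 45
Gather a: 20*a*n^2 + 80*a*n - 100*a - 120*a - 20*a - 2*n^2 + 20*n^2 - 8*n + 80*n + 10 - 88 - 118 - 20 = a*(20*n^2 + 80*n - 240) + 18*n^2 + 72*n - 216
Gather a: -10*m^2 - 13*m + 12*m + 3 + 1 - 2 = -10*m^2 - m + 2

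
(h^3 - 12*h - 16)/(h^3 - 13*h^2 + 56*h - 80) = (h^2 + 4*h + 4)/(h^2 - 9*h + 20)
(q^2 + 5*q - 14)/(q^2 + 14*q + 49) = (q - 2)/(q + 7)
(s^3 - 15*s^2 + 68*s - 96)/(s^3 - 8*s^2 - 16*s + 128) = (s - 3)/(s + 4)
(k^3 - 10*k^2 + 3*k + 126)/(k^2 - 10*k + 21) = (k^2 - 3*k - 18)/(k - 3)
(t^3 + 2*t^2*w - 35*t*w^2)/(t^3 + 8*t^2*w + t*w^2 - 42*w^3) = t*(t - 5*w)/(t^2 + t*w - 6*w^2)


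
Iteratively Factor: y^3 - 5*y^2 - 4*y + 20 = (y + 2)*(y^2 - 7*y + 10) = (y - 2)*(y + 2)*(y - 5)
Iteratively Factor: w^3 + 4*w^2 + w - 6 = (w + 2)*(w^2 + 2*w - 3) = (w + 2)*(w + 3)*(w - 1)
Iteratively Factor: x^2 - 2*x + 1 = (x - 1)*(x - 1)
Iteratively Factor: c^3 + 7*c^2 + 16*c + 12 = (c + 3)*(c^2 + 4*c + 4) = (c + 2)*(c + 3)*(c + 2)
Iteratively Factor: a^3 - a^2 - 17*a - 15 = (a + 1)*(a^2 - 2*a - 15) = (a + 1)*(a + 3)*(a - 5)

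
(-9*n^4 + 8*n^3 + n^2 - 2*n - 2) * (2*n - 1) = -18*n^5 + 25*n^4 - 6*n^3 - 5*n^2 - 2*n + 2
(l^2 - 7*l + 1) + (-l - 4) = l^2 - 8*l - 3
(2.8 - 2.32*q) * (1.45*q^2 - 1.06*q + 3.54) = -3.364*q^3 + 6.5192*q^2 - 11.1808*q + 9.912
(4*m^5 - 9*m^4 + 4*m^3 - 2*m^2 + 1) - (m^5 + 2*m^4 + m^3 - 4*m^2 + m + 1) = 3*m^5 - 11*m^4 + 3*m^3 + 2*m^2 - m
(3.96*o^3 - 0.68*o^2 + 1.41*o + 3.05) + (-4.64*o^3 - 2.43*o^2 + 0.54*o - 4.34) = -0.68*o^3 - 3.11*o^2 + 1.95*o - 1.29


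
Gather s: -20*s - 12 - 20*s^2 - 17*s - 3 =-20*s^2 - 37*s - 15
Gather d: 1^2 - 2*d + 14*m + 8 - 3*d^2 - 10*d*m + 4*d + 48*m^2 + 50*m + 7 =-3*d^2 + d*(2 - 10*m) + 48*m^2 + 64*m + 16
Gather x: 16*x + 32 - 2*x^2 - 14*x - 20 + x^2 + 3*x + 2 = -x^2 + 5*x + 14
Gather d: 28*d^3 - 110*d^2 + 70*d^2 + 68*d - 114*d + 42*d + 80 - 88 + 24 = 28*d^3 - 40*d^2 - 4*d + 16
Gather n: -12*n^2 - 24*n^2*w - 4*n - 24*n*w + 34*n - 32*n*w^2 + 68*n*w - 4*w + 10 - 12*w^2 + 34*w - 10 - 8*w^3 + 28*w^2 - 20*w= n^2*(-24*w - 12) + n*(-32*w^2 + 44*w + 30) - 8*w^3 + 16*w^2 + 10*w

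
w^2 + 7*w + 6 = (w + 1)*(w + 6)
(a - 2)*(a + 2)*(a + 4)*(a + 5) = a^4 + 9*a^3 + 16*a^2 - 36*a - 80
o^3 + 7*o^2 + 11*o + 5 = (o + 1)^2*(o + 5)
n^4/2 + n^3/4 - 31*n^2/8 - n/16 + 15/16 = (n/2 + 1/4)*(n - 5/2)*(n - 1/2)*(n + 3)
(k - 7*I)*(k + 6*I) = k^2 - I*k + 42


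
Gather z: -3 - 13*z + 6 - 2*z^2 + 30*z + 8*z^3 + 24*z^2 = 8*z^3 + 22*z^2 + 17*z + 3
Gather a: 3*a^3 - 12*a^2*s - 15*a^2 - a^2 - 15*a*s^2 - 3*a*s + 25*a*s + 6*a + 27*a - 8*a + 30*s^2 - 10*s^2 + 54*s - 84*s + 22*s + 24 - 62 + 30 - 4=3*a^3 + a^2*(-12*s - 16) + a*(-15*s^2 + 22*s + 25) + 20*s^2 - 8*s - 12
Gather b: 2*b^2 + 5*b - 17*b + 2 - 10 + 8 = 2*b^2 - 12*b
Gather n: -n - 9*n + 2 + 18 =20 - 10*n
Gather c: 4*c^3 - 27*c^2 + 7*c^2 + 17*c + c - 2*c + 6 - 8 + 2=4*c^3 - 20*c^2 + 16*c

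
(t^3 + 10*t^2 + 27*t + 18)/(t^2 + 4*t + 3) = t + 6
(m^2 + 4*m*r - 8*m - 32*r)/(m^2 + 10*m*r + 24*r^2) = (m - 8)/(m + 6*r)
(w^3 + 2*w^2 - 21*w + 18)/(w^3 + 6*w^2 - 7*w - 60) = (w^2 + 5*w - 6)/(w^2 + 9*w + 20)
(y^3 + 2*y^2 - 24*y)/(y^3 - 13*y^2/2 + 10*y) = 2*(y + 6)/(2*y - 5)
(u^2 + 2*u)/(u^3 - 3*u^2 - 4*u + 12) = u/(u^2 - 5*u + 6)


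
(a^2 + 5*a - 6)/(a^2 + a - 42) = (a^2 + 5*a - 6)/(a^2 + a - 42)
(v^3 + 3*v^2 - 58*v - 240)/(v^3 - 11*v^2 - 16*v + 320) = (v + 6)/(v - 8)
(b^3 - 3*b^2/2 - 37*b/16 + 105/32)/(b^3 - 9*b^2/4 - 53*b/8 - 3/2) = (16*b^2 - 48*b + 35)/(4*(4*b^2 - 15*b - 4))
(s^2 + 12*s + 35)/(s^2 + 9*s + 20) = (s + 7)/(s + 4)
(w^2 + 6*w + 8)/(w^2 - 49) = (w^2 + 6*w + 8)/(w^2 - 49)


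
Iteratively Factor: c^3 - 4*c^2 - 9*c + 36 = (c + 3)*(c^2 - 7*c + 12) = (c - 4)*(c + 3)*(c - 3)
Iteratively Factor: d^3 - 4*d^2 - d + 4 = (d - 1)*(d^2 - 3*d - 4) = (d - 4)*(d - 1)*(d + 1)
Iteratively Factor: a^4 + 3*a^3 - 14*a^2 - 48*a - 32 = (a + 4)*(a^3 - a^2 - 10*a - 8) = (a - 4)*(a + 4)*(a^2 + 3*a + 2) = (a - 4)*(a + 1)*(a + 4)*(a + 2)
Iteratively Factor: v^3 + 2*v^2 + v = (v)*(v^2 + 2*v + 1) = v*(v + 1)*(v + 1)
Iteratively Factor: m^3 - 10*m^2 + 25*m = (m)*(m^2 - 10*m + 25) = m*(m - 5)*(m - 5)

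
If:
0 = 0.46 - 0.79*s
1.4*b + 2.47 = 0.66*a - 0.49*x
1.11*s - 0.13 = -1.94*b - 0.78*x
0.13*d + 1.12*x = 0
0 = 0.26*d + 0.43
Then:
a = 3.16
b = -0.34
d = -1.65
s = 0.58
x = 0.19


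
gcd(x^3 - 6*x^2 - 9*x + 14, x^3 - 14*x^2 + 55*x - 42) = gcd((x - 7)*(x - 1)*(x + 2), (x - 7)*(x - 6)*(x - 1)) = x^2 - 8*x + 7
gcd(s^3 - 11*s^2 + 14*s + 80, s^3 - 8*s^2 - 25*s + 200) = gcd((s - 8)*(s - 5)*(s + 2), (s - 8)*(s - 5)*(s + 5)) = s^2 - 13*s + 40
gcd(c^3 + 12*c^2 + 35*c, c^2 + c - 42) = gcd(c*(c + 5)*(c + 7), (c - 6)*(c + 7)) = c + 7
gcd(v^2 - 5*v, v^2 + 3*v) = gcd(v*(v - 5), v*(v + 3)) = v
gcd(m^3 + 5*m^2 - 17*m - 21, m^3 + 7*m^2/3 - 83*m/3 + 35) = m^2 + 4*m - 21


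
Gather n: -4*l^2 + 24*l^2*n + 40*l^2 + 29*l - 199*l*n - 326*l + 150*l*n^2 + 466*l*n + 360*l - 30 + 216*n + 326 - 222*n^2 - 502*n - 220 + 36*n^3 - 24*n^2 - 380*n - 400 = 36*l^2 + 63*l + 36*n^3 + n^2*(150*l - 246) + n*(24*l^2 + 267*l - 666) - 324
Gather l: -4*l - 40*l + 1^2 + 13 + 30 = 44 - 44*l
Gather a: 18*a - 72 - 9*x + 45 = 18*a - 9*x - 27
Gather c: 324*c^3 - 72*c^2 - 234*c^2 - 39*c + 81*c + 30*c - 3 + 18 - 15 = 324*c^3 - 306*c^2 + 72*c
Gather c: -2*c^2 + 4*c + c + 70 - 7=-2*c^2 + 5*c + 63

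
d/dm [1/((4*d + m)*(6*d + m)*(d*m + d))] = (-(4*d + m)*(6*d + m) - (4*d + m)*(m + 1) - (6*d + m)*(m + 1))/(d*(4*d + m)^2*(6*d + m)^2*(m + 1)^2)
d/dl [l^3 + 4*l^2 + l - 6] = 3*l^2 + 8*l + 1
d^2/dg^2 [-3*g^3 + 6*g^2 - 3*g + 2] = 12 - 18*g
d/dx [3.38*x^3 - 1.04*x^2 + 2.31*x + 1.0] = 10.14*x^2 - 2.08*x + 2.31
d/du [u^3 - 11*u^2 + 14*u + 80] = 3*u^2 - 22*u + 14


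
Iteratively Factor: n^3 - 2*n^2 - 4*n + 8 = (n - 2)*(n^2 - 4) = (n - 2)*(n + 2)*(n - 2)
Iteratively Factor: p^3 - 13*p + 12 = (p + 4)*(p^2 - 4*p + 3) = (p - 3)*(p + 4)*(p - 1)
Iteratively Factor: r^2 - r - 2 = (r + 1)*(r - 2)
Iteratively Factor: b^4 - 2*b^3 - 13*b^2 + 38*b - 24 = (b - 2)*(b^3 - 13*b + 12) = (b - 3)*(b - 2)*(b^2 + 3*b - 4) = (b - 3)*(b - 2)*(b + 4)*(b - 1)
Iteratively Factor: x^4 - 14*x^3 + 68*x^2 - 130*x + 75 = (x - 5)*(x^3 - 9*x^2 + 23*x - 15) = (x - 5)*(x - 1)*(x^2 - 8*x + 15) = (x - 5)^2*(x - 1)*(x - 3)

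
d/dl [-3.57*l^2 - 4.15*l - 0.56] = -7.14*l - 4.15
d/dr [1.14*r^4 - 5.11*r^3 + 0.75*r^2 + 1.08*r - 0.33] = 4.56*r^3 - 15.33*r^2 + 1.5*r + 1.08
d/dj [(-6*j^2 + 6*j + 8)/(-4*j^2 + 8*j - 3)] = 2*(-12*j^2 + 50*j - 41)/(16*j^4 - 64*j^3 + 88*j^2 - 48*j + 9)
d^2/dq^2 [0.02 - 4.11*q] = 0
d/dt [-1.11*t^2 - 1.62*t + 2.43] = -2.22*t - 1.62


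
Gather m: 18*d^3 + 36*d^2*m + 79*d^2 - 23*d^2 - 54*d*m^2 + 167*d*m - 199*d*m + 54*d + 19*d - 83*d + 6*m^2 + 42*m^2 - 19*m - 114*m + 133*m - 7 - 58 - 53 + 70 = 18*d^3 + 56*d^2 - 10*d + m^2*(48 - 54*d) + m*(36*d^2 - 32*d) - 48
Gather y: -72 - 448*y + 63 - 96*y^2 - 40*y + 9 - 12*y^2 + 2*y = -108*y^2 - 486*y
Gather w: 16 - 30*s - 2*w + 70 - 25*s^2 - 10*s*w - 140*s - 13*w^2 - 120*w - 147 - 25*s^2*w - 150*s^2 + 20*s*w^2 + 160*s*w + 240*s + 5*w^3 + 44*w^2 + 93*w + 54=-175*s^2 + 70*s + 5*w^3 + w^2*(20*s + 31) + w*(-25*s^2 + 150*s - 29) - 7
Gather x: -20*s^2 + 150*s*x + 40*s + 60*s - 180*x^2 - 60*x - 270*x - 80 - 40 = -20*s^2 + 100*s - 180*x^2 + x*(150*s - 330) - 120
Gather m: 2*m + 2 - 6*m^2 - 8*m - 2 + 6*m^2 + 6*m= 0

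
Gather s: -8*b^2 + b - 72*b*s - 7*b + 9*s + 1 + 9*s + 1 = -8*b^2 - 6*b + s*(18 - 72*b) + 2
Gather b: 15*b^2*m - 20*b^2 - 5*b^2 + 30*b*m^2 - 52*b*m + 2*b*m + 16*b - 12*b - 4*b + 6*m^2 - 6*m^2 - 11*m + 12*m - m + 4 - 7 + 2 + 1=b^2*(15*m - 25) + b*(30*m^2 - 50*m)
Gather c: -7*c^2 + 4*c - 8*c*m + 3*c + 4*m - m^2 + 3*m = -7*c^2 + c*(7 - 8*m) - m^2 + 7*m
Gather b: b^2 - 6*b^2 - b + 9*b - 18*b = -5*b^2 - 10*b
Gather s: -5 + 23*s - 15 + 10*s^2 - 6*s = 10*s^2 + 17*s - 20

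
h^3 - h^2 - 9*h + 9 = (h - 3)*(h - 1)*(h + 3)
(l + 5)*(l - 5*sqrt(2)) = l^2 - 5*sqrt(2)*l + 5*l - 25*sqrt(2)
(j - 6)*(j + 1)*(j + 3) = j^3 - 2*j^2 - 21*j - 18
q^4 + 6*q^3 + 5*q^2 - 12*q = q*(q - 1)*(q + 3)*(q + 4)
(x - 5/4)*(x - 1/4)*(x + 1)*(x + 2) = x^4 + 3*x^3/2 - 35*x^2/16 - 33*x/16 + 5/8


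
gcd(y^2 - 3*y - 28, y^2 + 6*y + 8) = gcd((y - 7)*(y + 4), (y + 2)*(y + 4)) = y + 4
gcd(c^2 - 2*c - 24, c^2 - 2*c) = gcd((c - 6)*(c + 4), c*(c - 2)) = 1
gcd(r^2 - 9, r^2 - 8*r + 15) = r - 3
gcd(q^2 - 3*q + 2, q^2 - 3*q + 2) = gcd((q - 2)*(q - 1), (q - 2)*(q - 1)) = q^2 - 3*q + 2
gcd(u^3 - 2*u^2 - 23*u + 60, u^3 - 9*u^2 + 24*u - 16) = u - 4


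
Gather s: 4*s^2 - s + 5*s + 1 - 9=4*s^2 + 4*s - 8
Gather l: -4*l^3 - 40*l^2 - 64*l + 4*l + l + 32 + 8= -4*l^3 - 40*l^2 - 59*l + 40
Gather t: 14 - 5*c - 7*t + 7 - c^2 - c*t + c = -c^2 - 4*c + t*(-c - 7) + 21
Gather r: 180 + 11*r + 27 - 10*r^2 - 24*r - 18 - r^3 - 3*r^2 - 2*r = -r^3 - 13*r^2 - 15*r + 189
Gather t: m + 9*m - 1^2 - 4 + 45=10*m + 40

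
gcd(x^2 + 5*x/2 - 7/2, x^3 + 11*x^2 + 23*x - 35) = x - 1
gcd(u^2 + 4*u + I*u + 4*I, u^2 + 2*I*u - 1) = u + I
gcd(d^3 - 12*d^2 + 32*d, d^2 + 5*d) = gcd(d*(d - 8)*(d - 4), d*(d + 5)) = d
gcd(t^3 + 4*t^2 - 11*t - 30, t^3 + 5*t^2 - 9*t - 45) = t^2 + 2*t - 15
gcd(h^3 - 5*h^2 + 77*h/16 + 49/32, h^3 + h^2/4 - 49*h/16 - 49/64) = h^2 - 3*h/2 - 7/16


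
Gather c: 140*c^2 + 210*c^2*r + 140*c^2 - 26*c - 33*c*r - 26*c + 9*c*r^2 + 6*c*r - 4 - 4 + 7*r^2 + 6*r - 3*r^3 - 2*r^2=c^2*(210*r + 280) + c*(9*r^2 - 27*r - 52) - 3*r^3 + 5*r^2 + 6*r - 8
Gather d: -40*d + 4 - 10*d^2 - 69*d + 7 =-10*d^2 - 109*d + 11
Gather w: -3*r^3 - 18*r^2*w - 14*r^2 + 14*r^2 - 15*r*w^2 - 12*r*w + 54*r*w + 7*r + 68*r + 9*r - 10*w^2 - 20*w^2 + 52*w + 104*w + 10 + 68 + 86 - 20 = -3*r^3 + 84*r + w^2*(-15*r - 30) + w*(-18*r^2 + 42*r + 156) + 144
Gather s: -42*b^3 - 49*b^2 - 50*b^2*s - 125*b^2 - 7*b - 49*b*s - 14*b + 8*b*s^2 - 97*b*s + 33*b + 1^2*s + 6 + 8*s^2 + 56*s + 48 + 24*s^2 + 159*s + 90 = -42*b^3 - 174*b^2 + 12*b + s^2*(8*b + 32) + s*(-50*b^2 - 146*b + 216) + 144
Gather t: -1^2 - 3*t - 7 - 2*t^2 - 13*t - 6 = -2*t^2 - 16*t - 14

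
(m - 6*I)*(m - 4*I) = m^2 - 10*I*m - 24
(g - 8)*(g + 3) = g^2 - 5*g - 24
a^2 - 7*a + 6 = (a - 6)*(a - 1)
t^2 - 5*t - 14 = (t - 7)*(t + 2)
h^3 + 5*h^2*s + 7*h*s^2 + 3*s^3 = (h + s)^2*(h + 3*s)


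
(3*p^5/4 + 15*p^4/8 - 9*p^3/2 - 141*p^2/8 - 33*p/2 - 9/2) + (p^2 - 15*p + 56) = 3*p^5/4 + 15*p^4/8 - 9*p^3/2 - 133*p^2/8 - 63*p/2 + 103/2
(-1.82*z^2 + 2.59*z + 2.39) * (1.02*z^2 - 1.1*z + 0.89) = -1.8564*z^4 + 4.6438*z^3 - 2.031*z^2 - 0.323900000000001*z + 2.1271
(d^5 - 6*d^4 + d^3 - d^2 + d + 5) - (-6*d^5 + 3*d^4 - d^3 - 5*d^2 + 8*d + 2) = 7*d^5 - 9*d^4 + 2*d^3 + 4*d^2 - 7*d + 3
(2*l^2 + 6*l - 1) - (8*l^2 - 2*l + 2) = -6*l^2 + 8*l - 3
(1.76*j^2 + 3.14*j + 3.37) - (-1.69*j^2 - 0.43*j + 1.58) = 3.45*j^2 + 3.57*j + 1.79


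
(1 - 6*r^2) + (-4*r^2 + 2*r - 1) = -10*r^2 + 2*r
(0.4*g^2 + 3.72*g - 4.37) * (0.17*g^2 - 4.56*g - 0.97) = 0.068*g^4 - 1.1916*g^3 - 18.0941*g^2 + 16.3188*g + 4.2389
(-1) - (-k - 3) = k + 2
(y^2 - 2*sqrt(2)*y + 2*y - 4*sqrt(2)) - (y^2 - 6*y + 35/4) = -2*sqrt(2)*y + 8*y - 35/4 - 4*sqrt(2)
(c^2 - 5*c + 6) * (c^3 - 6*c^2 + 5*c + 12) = c^5 - 11*c^4 + 41*c^3 - 49*c^2 - 30*c + 72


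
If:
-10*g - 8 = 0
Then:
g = -4/5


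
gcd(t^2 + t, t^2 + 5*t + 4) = t + 1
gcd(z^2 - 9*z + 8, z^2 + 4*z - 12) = 1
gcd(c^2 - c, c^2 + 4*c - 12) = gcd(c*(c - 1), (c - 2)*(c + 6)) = 1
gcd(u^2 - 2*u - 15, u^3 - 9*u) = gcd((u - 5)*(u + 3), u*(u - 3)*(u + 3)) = u + 3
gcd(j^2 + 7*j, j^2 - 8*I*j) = j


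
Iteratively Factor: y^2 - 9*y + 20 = (y - 4)*(y - 5)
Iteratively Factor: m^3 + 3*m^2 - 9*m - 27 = (m - 3)*(m^2 + 6*m + 9) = (m - 3)*(m + 3)*(m + 3)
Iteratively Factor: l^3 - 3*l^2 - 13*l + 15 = (l - 5)*(l^2 + 2*l - 3) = (l - 5)*(l + 3)*(l - 1)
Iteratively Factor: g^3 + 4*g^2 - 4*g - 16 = (g + 2)*(g^2 + 2*g - 8) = (g + 2)*(g + 4)*(g - 2)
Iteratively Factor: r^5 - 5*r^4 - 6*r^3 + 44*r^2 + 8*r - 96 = (r + 2)*(r^4 - 7*r^3 + 8*r^2 + 28*r - 48) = (r - 2)*(r + 2)*(r^3 - 5*r^2 - 2*r + 24) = (r - 4)*(r - 2)*(r + 2)*(r^2 - r - 6) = (r - 4)*(r - 2)*(r + 2)^2*(r - 3)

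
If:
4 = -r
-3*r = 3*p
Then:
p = 4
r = -4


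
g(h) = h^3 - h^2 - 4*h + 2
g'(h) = 3*h^2 - 2*h - 4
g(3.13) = 10.35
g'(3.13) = 19.13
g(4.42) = 51.13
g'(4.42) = 45.77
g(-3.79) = -51.64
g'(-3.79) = 46.67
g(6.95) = 261.60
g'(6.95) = 127.01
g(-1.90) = -0.87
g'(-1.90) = 10.63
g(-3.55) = -41.14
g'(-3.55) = 40.91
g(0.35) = 0.52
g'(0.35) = -4.33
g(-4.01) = -62.52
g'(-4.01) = 52.26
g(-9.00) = -772.00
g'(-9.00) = 257.00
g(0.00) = 2.00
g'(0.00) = -4.00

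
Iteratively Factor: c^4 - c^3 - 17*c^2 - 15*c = (c - 5)*(c^3 + 4*c^2 + 3*c) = (c - 5)*(c + 1)*(c^2 + 3*c) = c*(c - 5)*(c + 1)*(c + 3)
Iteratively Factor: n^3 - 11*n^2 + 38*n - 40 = (n - 5)*(n^2 - 6*n + 8) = (n - 5)*(n - 4)*(n - 2)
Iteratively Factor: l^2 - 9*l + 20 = (l - 5)*(l - 4)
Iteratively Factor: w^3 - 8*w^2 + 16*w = (w)*(w^2 - 8*w + 16) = w*(w - 4)*(w - 4)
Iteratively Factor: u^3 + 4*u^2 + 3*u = (u)*(u^2 + 4*u + 3) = u*(u + 3)*(u + 1)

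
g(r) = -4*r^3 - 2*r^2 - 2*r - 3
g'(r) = -12*r^2 - 4*r - 2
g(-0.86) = -0.21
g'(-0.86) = -7.44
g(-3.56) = 159.24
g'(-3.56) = -139.84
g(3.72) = -244.03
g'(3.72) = -182.94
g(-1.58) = 10.94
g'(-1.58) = -25.64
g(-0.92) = 0.26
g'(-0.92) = -8.48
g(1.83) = -37.87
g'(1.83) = -49.51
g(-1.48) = 8.55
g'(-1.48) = -22.36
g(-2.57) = 56.83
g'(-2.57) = -70.98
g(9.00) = -3099.00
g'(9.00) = -1010.00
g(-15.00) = 13077.00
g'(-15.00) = -2642.00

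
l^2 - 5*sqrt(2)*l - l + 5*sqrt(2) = (l - 1)*(l - 5*sqrt(2))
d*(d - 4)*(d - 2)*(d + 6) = d^4 - 28*d^2 + 48*d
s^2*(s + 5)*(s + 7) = s^4 + 12*s^3 + 35*s^2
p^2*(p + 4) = p^3 + 4*p^2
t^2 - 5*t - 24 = (t - 8)*(t + 3)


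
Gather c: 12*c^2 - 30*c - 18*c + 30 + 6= 12*c^2 - 48*c + 36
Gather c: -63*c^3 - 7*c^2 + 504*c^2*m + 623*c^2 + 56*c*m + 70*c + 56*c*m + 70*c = -63*c^3 + c^2*(504*m + 616) + c*(112*m + 140)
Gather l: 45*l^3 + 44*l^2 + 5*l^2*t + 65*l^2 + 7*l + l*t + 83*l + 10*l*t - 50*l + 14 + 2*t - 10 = 45*l^3 + l^2*(5*t + 109) + l*(11*t + 40) + 2*t + 4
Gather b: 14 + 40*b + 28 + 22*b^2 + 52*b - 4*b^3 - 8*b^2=-4*b^3 + 14*b^2 + 92*b + 42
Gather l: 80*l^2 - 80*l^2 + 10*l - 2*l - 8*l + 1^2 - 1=0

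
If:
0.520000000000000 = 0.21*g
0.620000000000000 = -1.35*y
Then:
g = 2.48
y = -0.46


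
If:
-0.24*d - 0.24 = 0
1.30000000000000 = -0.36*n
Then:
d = -1.00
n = -3.61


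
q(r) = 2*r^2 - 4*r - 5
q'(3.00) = 8.00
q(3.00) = 1.00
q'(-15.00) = -64.00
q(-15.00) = 505.00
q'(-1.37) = -9.48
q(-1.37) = 4.23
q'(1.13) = 0.52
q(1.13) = -6.97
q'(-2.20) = -12.80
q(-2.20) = 13.48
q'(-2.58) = -14.32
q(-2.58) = 18.63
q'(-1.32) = -9.28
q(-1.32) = 3.76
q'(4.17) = 12.68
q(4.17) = 13.10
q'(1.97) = 3.88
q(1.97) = -5.12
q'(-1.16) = -8.64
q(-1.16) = 2.33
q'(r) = 4*r - 4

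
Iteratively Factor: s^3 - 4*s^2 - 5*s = (s - 5)*(s^2 + s) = s*(s - 5)*(s + 1)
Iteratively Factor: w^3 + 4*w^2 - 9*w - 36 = (w + 4)*(w^2 - 9) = (w + 3)*(w + 4)*(w - 3)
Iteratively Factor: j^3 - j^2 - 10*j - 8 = (j - 4)*(j^2 + 3*j + 2) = (j - 4)*(j + 2)*(j + 1)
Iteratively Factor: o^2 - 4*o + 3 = (o - 1)*(o - 3)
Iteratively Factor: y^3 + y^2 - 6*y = (y)*(y^2 + y - 6) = y*(y - 2)*(y + 3)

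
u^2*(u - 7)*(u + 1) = u^4 - 6*u^3 - 7*u^2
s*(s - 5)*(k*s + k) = k*s^3 - 4*k*s^2 - 5*k*s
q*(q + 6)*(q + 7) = q^3 + 13*q^2 + 42*q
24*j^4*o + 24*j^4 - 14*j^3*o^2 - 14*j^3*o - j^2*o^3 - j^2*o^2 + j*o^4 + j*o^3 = (-3*j + o)*(-2*j + o)*(4*j + o)*(j*o + j)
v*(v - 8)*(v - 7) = v^3 - 15*v^2 + 56*v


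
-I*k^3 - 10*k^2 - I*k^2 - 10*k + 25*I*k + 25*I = (k - 5*I)^2*(-I*k - I)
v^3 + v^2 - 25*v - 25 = (v - 5)*(v + 1)*(v + 5)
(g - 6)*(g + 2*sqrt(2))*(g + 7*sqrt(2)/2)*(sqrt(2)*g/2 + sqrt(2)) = sqrt(2)*g^4/2 - 2*sqrt(2)*g^3 + 11*g^3/2 - 22*g^2 + sqrt(2)*g^2 - 66*g - 28*sqrt(2)*g - 84*sqrt(2)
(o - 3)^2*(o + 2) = o^3 - 4*o^2 - 3*o + 18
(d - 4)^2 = d^2 - 8*d + 16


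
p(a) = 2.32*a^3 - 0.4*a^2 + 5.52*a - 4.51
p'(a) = 6.96*a^2 - 0.8*a + 5.52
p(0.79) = 0.75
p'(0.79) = 9.23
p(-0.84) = -10.80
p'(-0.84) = 11.10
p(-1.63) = -24.62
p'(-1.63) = 25.32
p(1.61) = 13.02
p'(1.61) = 22.27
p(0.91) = 1.93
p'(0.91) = 10.56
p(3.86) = 144.27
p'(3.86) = 106.13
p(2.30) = 34.30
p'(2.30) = 40.50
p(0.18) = -3.52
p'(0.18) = 5.60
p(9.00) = 1704.05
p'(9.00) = 562.08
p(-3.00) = -87.31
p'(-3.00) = 70.56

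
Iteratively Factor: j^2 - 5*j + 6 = (j - 2)*(j - 3)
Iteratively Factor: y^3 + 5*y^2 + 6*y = (y + 2)*(y^2 + 3*y) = y*(y + 2)*(y + 3)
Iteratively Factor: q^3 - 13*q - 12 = (q + 3)*(q^2 - 3*q - 4) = (q - 4)*(q + 3)*(q + 1)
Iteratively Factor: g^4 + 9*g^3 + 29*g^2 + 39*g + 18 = (g + 2)*(g^3 + 7*g^2 + 15*g + 9) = (g + 1)*(g + 2)*(g^2 + 6*g + 9) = (g + 1)*(g + 2)*(g + 3)*(g + 3)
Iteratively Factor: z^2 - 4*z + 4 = (z - 2)*(z - 2)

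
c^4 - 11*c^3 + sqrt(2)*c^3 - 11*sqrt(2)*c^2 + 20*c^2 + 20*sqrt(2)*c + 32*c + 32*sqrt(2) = (c - 8)*(c - 4)*(sqrt(2)*c/2 + 1)*(sqrt(2)*c + sqrt(2))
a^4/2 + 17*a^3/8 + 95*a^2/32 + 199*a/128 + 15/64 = (a/2 + 1)*(a + 1/4)*(a + 3/4)*(a + 5/4)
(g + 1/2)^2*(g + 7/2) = g^3 + 9*g^2/2 + 15*g/4 + 7/8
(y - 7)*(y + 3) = y^2 - 4*y - 21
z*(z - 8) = z^2 - 8*z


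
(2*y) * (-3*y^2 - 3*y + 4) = -6*y^3 - 6*y^2 + 8*y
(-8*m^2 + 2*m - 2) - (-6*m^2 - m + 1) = -2*m^2 + 3*m - 3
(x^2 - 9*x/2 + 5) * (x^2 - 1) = x^4 - 9*x^3/2 + 4*x^2 + 9*x/2 - 5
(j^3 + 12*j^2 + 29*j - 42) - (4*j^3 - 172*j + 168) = -3*j^3 + 12*j^2 + 201*j - 210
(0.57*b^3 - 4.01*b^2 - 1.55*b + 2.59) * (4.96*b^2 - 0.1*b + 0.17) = 2.8272*b^5 - 19.9466*b^4 - 7.1901*b^3 + 12.3197*b^2 - 0.5225*b + 0.4403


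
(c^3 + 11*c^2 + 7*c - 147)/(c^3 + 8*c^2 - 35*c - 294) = (c - 3)/(c - 6)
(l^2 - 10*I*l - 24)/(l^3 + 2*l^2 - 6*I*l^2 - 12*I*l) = (l - 4*I)/(l*(l + 2))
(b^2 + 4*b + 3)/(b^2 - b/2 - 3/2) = 2*(b + 3)/(2*b - 3)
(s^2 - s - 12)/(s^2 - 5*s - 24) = (s - 4)/(s - 8)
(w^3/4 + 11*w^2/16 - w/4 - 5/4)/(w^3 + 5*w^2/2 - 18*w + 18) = (4*w^3 + 11*w^2 - 4*w - 20)/(8*(2*w^3 + 5*w^2 - 36*w + 36))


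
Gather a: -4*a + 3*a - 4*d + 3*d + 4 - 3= -a - d + 1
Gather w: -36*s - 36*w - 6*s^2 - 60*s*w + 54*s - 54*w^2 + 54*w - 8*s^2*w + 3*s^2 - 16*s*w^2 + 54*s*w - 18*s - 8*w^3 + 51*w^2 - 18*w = -3*s^2 - 8*w^3 + w^2*(-16*s - 3) + w*(-8*s^2 - 6*s)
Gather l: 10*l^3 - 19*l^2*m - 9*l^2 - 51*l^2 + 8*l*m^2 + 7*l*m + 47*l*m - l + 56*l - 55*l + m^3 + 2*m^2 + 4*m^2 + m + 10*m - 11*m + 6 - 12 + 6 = 10*l^3 + l^2*(-19*m - 60) + l*(8*m^2 + 54*m) + m^3 + 6*m^2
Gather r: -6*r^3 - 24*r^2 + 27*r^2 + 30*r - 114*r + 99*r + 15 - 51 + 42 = -6*r^3 + 3*r^2 + 15*r + 6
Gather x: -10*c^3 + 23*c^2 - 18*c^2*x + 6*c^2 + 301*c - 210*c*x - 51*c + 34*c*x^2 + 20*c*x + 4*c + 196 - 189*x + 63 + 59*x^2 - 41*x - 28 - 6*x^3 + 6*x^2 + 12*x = -10*c^3 + 29*c^2 + 254*c - 6*x^3 + x^2*(34*c + 65) + x*(-18*c^2 - 190*c - 218) + 231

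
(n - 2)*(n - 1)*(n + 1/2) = n^3 - 5*n^2/2 + n/2 + 1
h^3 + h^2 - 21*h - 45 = (h - 5)*(h + 3)^2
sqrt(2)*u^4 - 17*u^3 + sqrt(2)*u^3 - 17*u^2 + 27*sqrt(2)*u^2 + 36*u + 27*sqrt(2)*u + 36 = (u + 1)*(u - 6*sqrt(2))*(u - 3*sqrt(2))*(sqrt(2)*u + 1)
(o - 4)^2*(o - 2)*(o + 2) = o^4 - 8*o^3 + 12*o^2 + 32*o - 64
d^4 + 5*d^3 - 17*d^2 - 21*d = d*(d - 3)*(d + 1)*(d + 7)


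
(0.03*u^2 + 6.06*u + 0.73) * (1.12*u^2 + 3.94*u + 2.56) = 0.0336*u^4 + 6.9054*u^3 + 24.7708*u^2 + 18.3898*u + 1.8688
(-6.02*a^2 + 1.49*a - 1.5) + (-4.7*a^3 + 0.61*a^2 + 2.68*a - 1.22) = -4.7*a^3 - 5.41*a^2 + 4.17*a - 2.72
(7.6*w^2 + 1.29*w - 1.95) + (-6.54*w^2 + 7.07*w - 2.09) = 1.06*w^2 + 8.36*w - 4.04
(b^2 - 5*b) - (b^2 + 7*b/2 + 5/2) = -17*b/2 - 5/2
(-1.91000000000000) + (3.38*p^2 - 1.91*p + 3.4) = 3.38*p^2 - 1.91*p + 1.49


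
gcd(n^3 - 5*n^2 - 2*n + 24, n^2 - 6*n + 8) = n - 4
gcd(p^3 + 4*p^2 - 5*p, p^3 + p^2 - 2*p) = p^2 - p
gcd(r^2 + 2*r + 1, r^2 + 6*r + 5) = r + 1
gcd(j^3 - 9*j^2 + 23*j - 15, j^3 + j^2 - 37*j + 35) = j^2 - 6*j + 5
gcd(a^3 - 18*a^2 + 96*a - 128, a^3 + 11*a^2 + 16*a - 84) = a - 2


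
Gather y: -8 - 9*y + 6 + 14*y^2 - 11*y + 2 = 14*y^2 - 20*y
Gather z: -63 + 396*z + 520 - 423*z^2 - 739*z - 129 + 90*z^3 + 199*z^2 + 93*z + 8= 90*z^3 - 224*z^2 - 250*z + 336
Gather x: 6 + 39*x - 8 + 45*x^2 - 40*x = 45*x^2 - x - 2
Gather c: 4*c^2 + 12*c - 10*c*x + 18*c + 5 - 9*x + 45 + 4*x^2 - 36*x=4*c^2 + c*(30 - 10*x) + 4*x^2 - 45*x + 50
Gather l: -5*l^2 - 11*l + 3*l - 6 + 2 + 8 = -5*l^2 - 8*l + 4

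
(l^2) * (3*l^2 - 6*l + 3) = 3*l^4 - 6*l^3 + 3*l^2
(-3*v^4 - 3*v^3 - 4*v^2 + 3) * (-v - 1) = 3*v^5 + 6*v^4 + 7*v^3 + 4*v^2 - 3*v - 3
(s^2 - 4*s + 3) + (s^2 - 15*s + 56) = 2*s^2 - 19*s + 59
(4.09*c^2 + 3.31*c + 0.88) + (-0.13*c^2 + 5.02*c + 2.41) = 3.96*c^2 + 8.33*c + 3.29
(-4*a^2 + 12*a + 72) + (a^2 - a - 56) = -3*a^2 + 11*a + 16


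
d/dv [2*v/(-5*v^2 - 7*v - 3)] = 2*(5*v^2 - 3)/(25*v^4 + 70*v^3 + 79*v^2 + 42*v + 9)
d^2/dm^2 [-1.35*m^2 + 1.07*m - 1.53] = -2.70000000000000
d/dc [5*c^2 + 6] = 10*c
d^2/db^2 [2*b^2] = 4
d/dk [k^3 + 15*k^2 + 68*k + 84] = 3*k^2 + 30*k + 68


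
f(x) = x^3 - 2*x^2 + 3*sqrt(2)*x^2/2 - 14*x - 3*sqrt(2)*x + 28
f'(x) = 3*x^2 - 4*x + 3*sqrt(2)*x - 14 - 3*sqrt(2)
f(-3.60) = 48.59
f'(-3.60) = 19.76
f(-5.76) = -54.00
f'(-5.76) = 79.89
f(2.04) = -0.22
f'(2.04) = -5.26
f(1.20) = 8.01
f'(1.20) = -13.63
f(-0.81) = 42.32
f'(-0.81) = -16.47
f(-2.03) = 57.17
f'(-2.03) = -6.37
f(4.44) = 36.92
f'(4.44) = 41.98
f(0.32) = 22.21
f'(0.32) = -17.86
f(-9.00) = -526.99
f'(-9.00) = 222.57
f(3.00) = 1.36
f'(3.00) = 9.49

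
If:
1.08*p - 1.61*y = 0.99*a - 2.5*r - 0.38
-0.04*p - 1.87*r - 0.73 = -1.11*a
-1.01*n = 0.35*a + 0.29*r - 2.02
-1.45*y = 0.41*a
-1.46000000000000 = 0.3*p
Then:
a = 5.89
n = -0.96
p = -4.87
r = 3.21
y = -1.67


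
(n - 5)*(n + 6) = n^2 + n - 30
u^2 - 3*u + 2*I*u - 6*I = (u - 3)*(u + 2*I)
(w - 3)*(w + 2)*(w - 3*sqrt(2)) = w^3 - 3*sqrt(2)*w^2 - w^2 - 6*w + 3*sqrt(2)*w + 18*sqrt(2)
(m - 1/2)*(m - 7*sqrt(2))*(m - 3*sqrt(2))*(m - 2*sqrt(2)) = m^4 - 12*sqrt(2)*m^3 - m^3/2 + 6*sqrt(2)*m^2 + 82*m^2 - 84*sqrt(2)*m - 41*m + 42*sqrt(2)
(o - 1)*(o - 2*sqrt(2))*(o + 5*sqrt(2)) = o^3 - o^2 + 3*sqrt(2)*o^2 - 20*o - 3*sqrt(2)*o + 20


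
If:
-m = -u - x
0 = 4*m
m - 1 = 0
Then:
No Solution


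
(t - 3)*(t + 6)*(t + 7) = t^3 + 10*t^2 + 3*t - 126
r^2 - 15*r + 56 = (r - 8)*(r - 7)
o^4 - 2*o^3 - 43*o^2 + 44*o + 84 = (o - 7)*(o - 2)*(o + 1)*(o + 6)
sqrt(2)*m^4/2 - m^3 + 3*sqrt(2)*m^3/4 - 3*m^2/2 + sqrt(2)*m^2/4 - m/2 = m*(m + 1/2)*(m - sqrt(2))*(sqrt(2)*m/2 + sqrt(2)/2)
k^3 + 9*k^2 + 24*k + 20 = (k + 2)^2*(k + 5)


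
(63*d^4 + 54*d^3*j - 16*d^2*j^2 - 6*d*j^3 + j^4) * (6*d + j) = 378*d^5 + 387*d^4*j - 42*d^3*j^2 - 52*d^2*j^3 + j^5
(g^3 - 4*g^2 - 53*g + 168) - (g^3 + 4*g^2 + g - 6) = -8*g^2 - 54*g + 174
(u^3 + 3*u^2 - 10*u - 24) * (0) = 0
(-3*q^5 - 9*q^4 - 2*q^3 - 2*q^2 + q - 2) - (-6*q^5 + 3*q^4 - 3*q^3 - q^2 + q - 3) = 3*q^5 - 12*q^4 + q^3 - q^2 + 1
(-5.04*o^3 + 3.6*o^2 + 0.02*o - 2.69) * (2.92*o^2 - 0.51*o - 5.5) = -14.7168*o^5 + 13.0824*o^4 + 25.9424*o^3 - 27.665*o^2 + 1.2619*o + 14.795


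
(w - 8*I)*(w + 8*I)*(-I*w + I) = -I*w^3 + I*w^2 - 64*I*w + 64*I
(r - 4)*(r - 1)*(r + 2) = r^3 - 3*r^2 - 6*r + 8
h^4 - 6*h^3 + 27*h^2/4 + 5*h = h*(h - 4)*(h - 5/2)*(h + 1/2)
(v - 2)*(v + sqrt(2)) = v^2 - 2*v + sqrt(2)*v - 2*sqrt(2)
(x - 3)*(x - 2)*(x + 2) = x^3 - 3*x^2 - 4*x + 12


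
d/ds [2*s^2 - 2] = 4*s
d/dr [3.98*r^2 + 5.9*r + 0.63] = 7.96*r + 5.9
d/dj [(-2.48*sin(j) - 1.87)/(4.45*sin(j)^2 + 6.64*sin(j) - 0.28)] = (11.036*sin(j)^2 + 16.643*sin(j) + 13.1112)*cos(j)/(19.8025*sin(j)^4 + 59.096*sin(j)^3 + 41.5976*sin(j)^2 - 3.7184*sin(j) + 0.0784)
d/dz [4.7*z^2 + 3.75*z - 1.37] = 9.4*z + 3.75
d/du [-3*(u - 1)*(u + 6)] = -6*u - 15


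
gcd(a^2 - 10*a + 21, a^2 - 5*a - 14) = a - 7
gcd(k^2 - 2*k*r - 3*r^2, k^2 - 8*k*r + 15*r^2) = -k + 3*r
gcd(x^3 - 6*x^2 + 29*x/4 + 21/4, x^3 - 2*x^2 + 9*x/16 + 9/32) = 1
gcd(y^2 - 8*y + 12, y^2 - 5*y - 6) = y - 6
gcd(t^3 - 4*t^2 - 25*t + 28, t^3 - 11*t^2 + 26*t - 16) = t - 1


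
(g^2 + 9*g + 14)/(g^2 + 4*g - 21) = (g + 2)/(g - 3)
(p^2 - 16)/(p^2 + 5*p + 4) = (p - 4)/(p + 1)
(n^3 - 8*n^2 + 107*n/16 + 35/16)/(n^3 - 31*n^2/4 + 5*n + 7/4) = (n - 5/4)/(n - 1)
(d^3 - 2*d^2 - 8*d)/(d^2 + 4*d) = (d^2 - 2*d - 8)/(d + 4)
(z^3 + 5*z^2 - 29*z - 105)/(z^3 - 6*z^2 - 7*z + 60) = (z + 7)/(z - 4)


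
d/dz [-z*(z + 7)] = -2*z - 7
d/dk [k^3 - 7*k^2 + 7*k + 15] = 3*k^2 - 14*k + 7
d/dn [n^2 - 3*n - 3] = 2*n - 3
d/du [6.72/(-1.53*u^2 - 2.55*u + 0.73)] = (20.5632*u + 17.136)/(1.53*u^2 + 2.55*u - 0.73)^2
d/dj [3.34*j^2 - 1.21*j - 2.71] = 6.68*j - 1.21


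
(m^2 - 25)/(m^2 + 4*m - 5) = (m - 5)/(m - 1)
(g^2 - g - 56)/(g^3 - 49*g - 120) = (g + 7)/(g^2 + 8*g + 15)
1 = 1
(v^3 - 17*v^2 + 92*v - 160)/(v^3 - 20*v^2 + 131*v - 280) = (v - 4)/(v - 7)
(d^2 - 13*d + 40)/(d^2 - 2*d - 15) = (d - 8)/(d + 3)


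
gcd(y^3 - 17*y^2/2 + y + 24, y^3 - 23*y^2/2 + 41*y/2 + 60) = y^2 - 13*y/2 - 12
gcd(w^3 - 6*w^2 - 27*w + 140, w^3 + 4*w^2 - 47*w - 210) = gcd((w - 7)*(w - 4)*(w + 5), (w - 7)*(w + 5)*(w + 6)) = w^2 - 2*w - 35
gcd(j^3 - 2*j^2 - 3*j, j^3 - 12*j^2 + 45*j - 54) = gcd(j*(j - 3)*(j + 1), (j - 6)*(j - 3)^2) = j - 3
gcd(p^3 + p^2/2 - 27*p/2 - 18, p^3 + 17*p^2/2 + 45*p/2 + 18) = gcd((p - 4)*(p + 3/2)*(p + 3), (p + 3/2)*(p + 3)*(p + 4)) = p^2 + 9*p/2 + 9/2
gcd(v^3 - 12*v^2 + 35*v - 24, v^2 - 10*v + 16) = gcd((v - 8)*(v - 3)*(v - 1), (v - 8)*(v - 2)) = v - 8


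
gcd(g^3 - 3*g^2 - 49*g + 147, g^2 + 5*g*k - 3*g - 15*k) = g - 3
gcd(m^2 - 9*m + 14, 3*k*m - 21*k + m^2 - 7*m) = m - 7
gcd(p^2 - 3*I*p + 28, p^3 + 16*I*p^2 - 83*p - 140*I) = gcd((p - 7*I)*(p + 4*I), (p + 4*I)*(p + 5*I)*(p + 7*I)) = p + 4*I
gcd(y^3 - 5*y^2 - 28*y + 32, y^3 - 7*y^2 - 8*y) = y - 8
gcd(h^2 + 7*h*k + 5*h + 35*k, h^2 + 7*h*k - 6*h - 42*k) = h + 7*k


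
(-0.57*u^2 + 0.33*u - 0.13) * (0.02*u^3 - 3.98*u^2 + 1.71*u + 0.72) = -0.0114*u^5 + 2.2752*u^4 - 2.2907*u^3 + 0.6713*u^2 + 0.0153*u - 0.0936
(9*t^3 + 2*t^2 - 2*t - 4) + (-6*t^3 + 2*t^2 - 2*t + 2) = 3*t^3 + 4*t^2 - 4*t - 2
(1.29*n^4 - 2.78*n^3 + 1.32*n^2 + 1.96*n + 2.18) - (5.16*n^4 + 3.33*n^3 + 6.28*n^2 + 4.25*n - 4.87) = -3.87*n^4 - 6.11*n^3 - 4.96*n^2 - 2.29*n + 7.05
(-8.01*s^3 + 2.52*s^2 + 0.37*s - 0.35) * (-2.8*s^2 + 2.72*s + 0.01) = 22.428*s^5 - 28.8432*s^4 + 5.7383*s^3 + 2.0116*s^2 - 0.9483*s - 0.0035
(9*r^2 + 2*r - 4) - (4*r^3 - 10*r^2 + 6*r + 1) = -4*r^3 + 19*r^2 - 4*r - 5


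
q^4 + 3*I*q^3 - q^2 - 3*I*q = q*(q - 1)*(q + 1)*(q + 3*I)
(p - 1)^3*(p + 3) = p^4 - 6*p^2 + 8*p - 3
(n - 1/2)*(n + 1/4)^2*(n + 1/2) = n^4 + n^3/2 - 3*n^2/16 - n/8 - 1/64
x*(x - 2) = x^2 - 2*x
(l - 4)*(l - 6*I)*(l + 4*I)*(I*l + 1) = I*l^4 + 3*l^3 - 4*I*l^3 - 12*l^2 + 22*I*l^2 + 24*l - 88*I*l - 96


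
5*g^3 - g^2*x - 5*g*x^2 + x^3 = (-5*g + x)*(-g + x)*(g + x)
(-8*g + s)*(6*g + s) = -48*g^2 - 2*g*s + s^2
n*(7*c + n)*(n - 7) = 7*c*n^2 - 49*c*n + n^3 - 7*n^2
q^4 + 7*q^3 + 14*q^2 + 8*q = q*(q + 1)*(q + 2)*(q + 4)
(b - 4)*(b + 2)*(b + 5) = b^3 + 3*b^2 - 18*b - 40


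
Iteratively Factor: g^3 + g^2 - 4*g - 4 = (g + 1)*(g^2 - 4) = (g + 1)*(g + 2)*(g - 2)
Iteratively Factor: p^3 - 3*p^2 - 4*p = (p)*(p^2 - 3*p - 4) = p*(p - 4)*(p + 1)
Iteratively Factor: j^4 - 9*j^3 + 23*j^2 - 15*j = (j - 1)*(j^3 - 8*j^2 + 15*j) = (j - 5)*(j - 1)*(j^2 - 3*j) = j*(j - 5)*(j - 1)*(j - 3)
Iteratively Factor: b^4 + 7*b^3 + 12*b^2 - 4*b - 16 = (b + 2)*(b^3 + 5*b^2 + 2*b - 8) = (b + 2)^2*(b^2 + 3*b - 4) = (b + 2)^2*(b + 4)*(b - 1)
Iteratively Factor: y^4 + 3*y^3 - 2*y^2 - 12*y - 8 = (y + 1)*(y^3 + 2*y^2 - 4*y - 8) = (y + 1)*(y + 2)*(y^2 - 4) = (y + 1)*(y + 2)^2*(y - 2)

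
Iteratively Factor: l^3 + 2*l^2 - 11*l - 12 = (l + 1)*(l^2 + l - 12) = (l - 3)*(l + 1)*(l + 4)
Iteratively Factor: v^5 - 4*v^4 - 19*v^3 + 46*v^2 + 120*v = (v - 4)*(v^4 - 19*v^2 - 30*v) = v*(v - 4)*(v^3 - 19*v - 30) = v*(v - 4)*(v + 3)*(v^2 - 3*v - 10) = v*(v - 4)*(v + 2)*(v + 3)*(v - 5)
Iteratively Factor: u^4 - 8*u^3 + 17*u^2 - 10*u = (u - 2)*(u^3 - 6*u^2 + 5*u) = u*(u - 2)*(u^2 - 6*u + 5) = u*(u - 5)*(u - 2)*(u - 1)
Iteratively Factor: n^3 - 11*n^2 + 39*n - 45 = (n - 5)*(n^2 - 6*n + 9) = (n - 5)*(n - 3)*(n - 3)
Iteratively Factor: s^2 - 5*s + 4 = (s - 1)*(s - 4)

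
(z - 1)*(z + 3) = z^2 + 2*z - 3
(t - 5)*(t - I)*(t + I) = t^3 - 5*t^2 + t - 5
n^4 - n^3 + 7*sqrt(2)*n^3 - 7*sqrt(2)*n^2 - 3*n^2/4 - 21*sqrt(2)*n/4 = n*(n - 3/2)*(n + 1/2)*(n + 7*sqrt(2))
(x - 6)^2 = x^2 - 12*x + 36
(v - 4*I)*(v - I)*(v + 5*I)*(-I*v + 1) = -I*v^4 + v^3 - 21*I*v^2 + v - 20*I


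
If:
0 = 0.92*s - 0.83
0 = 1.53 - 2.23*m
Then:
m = 0.69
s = 0.90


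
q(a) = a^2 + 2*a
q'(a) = 2*a + 2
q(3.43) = 18.62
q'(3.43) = 8.86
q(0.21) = 0.46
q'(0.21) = 2.42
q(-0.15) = -0.28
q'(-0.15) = 1.70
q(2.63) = 12.18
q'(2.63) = 7.26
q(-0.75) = -0.94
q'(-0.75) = 0.50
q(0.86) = 2.46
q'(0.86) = 3.72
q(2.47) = 11.04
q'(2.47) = 6.94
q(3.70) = 21.09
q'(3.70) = 9.40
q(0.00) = 0.00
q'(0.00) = 2.00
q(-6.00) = 24.00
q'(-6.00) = -10.00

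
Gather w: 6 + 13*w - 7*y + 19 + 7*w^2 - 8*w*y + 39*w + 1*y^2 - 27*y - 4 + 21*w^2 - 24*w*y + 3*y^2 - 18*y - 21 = 28*w^2 + w*(52 - 32*y) + 4*y^2 - 52*y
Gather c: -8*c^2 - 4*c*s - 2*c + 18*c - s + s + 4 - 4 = -8*c^2 + c*(16 - 4*s)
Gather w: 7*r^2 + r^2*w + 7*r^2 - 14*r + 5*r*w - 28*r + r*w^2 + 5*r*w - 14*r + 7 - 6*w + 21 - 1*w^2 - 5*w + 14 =14*r^2 - 56*r + w^2*(r - 1) + w*(r^2 + 10*r - 11) + 42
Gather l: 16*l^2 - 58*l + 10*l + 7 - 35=16*l^2 - 48*l - 28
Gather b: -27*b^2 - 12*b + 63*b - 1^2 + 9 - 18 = -27*b^2 + 51*b - 10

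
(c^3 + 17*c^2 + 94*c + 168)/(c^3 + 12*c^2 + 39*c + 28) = (c + 6)/(c + 1)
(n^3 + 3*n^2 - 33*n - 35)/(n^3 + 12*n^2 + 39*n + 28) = (n - 5)/(n + 4)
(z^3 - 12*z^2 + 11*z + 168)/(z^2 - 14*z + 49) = (z^2 - 5*z - 24)/(z - 7)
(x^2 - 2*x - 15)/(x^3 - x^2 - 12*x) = (x - 5)/(x*(x - 4))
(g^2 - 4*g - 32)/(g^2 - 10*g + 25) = (g^2 - 4*g - 32)/(g^2 - 10*g + 25)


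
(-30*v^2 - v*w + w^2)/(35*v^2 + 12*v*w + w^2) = (-6*v + w)/(7*v + w)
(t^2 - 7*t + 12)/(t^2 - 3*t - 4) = (t - 3)/(t + 1)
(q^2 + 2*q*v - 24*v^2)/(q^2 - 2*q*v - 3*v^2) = (-q^2 - 2*q*v + 24*v^2)/(-q^2 + 2*q*v + 3*v^2)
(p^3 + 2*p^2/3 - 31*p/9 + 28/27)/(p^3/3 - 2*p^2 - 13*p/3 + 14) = (27*p^3 + 18*p^2 - 93*p + 28)/(9*(p^3 - 6*p^2 - 13*p + 42))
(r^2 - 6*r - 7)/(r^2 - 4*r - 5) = (r - 7)/(r - 5)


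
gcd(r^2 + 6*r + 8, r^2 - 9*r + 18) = 1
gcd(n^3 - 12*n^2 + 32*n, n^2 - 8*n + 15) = 1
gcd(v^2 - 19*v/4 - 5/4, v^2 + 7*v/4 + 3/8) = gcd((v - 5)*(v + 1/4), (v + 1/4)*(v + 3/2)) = v + 1/4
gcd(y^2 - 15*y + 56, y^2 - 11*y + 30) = 1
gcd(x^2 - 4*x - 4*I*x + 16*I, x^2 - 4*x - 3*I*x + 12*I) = x - 4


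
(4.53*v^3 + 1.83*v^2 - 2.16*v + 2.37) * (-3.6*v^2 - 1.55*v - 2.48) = -16.308*v^5 - 13.6095*v^4 - 6.2949*v^3 - 9.7224*v^2 + 1.6833*v - 5.8776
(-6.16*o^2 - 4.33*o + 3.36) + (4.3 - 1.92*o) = -6.16*o^2 - 6.25*o + 7.66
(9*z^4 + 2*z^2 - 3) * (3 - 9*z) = -81*z^5 + 27*z^4 - 18*z^3 + 6*z^2 + 27*z - 9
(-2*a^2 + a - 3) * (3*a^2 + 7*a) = -6*a^4 - 11*a^3 - 2*a^2 - 21*a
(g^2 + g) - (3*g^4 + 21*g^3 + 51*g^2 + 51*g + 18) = -3*g^4 - 21*g^3 - 50*g^2 - 50*g - 18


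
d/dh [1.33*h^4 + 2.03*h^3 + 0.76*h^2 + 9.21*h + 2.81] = 5.32*h^3 + 6.09*h^2 + 1.52*h + 9.21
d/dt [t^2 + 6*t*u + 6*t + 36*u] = 2*t + 6*u + 6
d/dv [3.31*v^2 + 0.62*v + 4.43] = 6.62*v + 0.62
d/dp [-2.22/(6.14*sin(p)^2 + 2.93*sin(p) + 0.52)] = (27.2616*sin(p) + 6.5046)*cos(p)/(6.14*sin(p)^2 + 2.93*sin(p) + 0.52)^2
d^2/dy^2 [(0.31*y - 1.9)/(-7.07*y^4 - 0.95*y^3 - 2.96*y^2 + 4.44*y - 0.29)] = (-185.943828*y^7 + 1866.11236*y^6 + 342.237258*y^5 + 672.670032*y^4 - 148.420772*y^3 + 6.07505999999999*y^2 - 151.367436*y + 70.851448)/(353.393243*y^12 + 142.456965*y^11 + 463.007937*y^10 - 545.656453*y^9 + 58.407039*y^8 - 532.864638*y^7 + 406.346615*y^6 - 110.247864*y^5 + 177.123801*y^4 - 110.156475*y^3 + 17.89764*y^2 - 1.120212*y + 0.024389)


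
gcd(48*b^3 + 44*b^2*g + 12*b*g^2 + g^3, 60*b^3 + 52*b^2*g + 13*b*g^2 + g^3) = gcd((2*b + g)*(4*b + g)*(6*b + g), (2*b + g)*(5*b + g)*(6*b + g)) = 12*b^2 + 8*b*g + g^2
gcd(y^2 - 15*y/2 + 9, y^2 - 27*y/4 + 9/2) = y - 6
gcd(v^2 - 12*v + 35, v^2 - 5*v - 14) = v - 7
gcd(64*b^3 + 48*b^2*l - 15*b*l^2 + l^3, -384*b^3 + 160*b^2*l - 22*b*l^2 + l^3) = 64*b^2 - 16*b*l + l^2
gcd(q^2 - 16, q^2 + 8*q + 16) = q + 4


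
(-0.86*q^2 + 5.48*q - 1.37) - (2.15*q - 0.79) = -0.86*q^2 + 3.33*q - 0.58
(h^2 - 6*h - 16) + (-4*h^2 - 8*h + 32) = -3*h^2 - 14*h + 16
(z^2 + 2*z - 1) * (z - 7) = z^3 - 5*z^2 - 15*z + 7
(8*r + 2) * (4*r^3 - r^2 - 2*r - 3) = 32*r^4 - 18*r^2 - 28*r - 6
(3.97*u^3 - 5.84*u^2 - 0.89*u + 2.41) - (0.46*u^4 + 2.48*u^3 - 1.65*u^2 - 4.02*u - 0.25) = -0.46*u^4 + 1.49*u^3 - 4.19*u^2 + 3.13*u + 2.66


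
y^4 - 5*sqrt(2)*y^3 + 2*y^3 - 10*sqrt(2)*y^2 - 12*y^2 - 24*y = y*(y + 2)*(y - 6*sqrt(2))*(y + sqrt(2))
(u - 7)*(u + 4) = u^2 - 3*u - 28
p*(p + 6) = p^2 + 6*p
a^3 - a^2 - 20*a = a*(a - 5)*(a + 4)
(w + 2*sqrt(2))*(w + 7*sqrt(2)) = w^2 + 9*sqrt(2)*w + 28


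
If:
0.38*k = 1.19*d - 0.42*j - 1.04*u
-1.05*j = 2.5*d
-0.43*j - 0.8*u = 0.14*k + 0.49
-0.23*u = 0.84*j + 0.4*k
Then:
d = 7.02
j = -16.71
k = 33.67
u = 2.48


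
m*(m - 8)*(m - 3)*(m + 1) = m^4 - 10*m^3 + 13*m^2 + 24*m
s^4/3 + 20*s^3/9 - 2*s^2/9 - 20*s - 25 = (s/3 + 1)*(s - 3)*(s + 5/3)*(s + 5)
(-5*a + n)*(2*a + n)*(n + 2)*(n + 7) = -10*a^2*n^2 - 90*a^2*n - 140*a^2 - 3*a*n^3 - 27*a*n^2 - 42*a*n + n^4 + 9*n^3 + 14*n^2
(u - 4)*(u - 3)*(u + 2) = u^3 - 5*u^2 - 2*u + 24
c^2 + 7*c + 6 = (c + 1)*(c + 6)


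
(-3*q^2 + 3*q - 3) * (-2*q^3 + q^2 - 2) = 6*q^5 - 9*q^4 + 9*q^3 + 3*q^2 - 6*q + 6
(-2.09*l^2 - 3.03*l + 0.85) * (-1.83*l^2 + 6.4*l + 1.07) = 3.8247*l^4 - 7.8311*l^3 - 23.1838*l^2 + 2.1979*l + 0.9095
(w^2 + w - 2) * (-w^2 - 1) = -w^4 - w^3 + w^2 - w + 2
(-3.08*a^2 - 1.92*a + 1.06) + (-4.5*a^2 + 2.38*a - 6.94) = -7.58*a^2 + 0.46*a - 5.88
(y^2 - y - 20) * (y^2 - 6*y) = y^4 - 7*y^3 - 14*y^2 + 120*y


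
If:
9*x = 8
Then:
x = 8/9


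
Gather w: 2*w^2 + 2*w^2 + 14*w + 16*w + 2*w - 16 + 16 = 4*w^2 + 32*w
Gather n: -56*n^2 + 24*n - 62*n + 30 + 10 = -56*n^2 - 38*n + 40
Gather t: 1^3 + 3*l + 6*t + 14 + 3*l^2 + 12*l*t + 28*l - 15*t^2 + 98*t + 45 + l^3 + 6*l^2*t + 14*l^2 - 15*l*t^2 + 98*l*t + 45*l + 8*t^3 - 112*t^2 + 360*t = l^3 + 17*l^2 + 76*l + 8*t^3 + t^2*(-15*l - 127) + t*(6*l^2 + 110*l + 464) + 60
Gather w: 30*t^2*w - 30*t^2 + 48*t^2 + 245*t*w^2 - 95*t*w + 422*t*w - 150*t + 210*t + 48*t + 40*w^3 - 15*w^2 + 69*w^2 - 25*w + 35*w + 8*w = 18*t^2 + 108*t + 40*w^3 + w^2*(245*t + 54) + w*(30*t^2 + 327*t + 18)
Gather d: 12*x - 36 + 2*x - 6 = 14*x - 42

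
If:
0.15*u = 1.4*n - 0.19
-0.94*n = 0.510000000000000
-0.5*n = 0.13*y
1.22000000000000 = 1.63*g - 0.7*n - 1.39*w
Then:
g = 0.852760736196319*w + 0.515467954575121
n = -0.54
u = -6.33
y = 2.09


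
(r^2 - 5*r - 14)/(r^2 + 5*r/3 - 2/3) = 3*(r - 7)/(3*r - 1)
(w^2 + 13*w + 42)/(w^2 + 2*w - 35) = (w + 6)/(w - 5)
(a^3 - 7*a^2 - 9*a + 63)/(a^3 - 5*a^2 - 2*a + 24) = (a^2 - 4*a - 21)/(a^2 - 2*a - 8)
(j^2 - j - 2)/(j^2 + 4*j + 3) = (j - 2)/(j + 3)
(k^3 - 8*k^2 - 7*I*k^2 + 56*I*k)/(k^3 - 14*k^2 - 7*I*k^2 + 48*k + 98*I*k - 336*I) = k/(k - 6)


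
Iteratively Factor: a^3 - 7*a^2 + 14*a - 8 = (a - 1)*(a^2 - 6*a + 8) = (a - 2)*(a - 1)*(a - 4)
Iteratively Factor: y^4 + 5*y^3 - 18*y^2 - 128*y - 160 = (y + 2)*(y^3 + 3*y^2 - 24*y - 80) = (y + 2)*(y + 4)*(y^2 - y - 20) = (y + 2)*(y + 4)^2*(y - 5)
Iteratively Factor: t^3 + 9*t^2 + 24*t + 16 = (t + 4)*(t^2 + 5*t + 4) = (t + 4)^2*(t + 1)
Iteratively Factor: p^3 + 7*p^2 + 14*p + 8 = (p + 4)*(p^2 + 3*p + 2) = (p + 2)*(p + 4)*(p + 1)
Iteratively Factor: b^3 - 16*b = (b - 4)*(b^2 + 4*b) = b*(b - 4)*(b + 4)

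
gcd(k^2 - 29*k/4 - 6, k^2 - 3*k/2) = 1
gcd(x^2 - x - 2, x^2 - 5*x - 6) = x + 1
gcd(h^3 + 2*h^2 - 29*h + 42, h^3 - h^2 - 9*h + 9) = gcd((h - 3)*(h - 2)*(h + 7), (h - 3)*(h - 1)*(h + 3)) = h - 3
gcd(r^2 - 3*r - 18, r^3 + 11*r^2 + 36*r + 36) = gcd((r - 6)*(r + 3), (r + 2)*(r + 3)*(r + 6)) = r + 3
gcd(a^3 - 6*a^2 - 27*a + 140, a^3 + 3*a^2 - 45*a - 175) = a^2 - 2*a - 35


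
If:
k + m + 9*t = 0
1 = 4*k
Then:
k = 1/4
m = -9*t - 1/4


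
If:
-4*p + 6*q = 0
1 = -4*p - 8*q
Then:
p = -3/28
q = -1/14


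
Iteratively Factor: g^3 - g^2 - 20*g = (g - 5)*(g^2 + 4*g) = g*(g - 5)*(g + 4)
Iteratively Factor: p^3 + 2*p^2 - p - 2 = (p + 1)*(p^2 + p - 2) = (p + 1)*(p + 2)*(p - 1)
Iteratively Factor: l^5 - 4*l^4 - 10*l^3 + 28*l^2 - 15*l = (l - 1)*(l^4 - 3*l^3 - 13*l^2 + 15*l) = (l - 1)*(l + 3)*(l^3 - 6*l^2 + 5*l) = l*(l - 1)*(l + 3)*(l^2 - 6*l + 5) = l*(l - 1)^2*(l + 3)*(l - 5)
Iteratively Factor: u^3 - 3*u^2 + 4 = (u - 2)*(u^2 - u - 2) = (u - 2)^2*(u + 1)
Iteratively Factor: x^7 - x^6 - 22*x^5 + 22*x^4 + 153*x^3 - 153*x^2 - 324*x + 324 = (x + 3)*(x^6 - 4*x^5 - 10*x^4 + 52*x^3 - 3*x^2 - 144*x + 108) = (x + 3)^2*(x^5 - 7*x^4 + 11*x^3 + 19*x^2 - 60*x + 36) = (x + 2)*(x + 3)^2*(x^4 - 9*x^3 + 29*x^2 - 39*x + 18) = (x - 3)*(x + 2)*(x + 3)^2*(x^3 - 6*x^2 + 11*x - 6) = (x - 3)*(x - 2)*(x + 2)*(x + 3)^2*(x^2 - 4*x + 3) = (x - 3)^2*(x - 2)*(x + 2)*(x + 3)^2*(x - 1)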